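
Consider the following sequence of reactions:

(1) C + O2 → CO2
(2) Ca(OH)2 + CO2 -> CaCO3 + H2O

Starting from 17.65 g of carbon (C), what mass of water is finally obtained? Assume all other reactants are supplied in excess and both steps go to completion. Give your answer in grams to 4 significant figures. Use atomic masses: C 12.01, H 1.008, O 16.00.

26.48 g

M(C) = 12.01 g/mol.
M(H2O) = 2(1.008) + 16.00 = 18.016 g/mol.
n(C) = 17.650 / 12.01 = 1.4696 mol.
Step 1 gives a 1:1 ratio of C to CO2, so n(CO2) = 1.4696 mol.
In step 2 the CO2:H2O ratio is 1:1, so n(H2O) = 1.4696 mol.
Mass of H2O = 1.4696 × 18.016 = 26.476 g.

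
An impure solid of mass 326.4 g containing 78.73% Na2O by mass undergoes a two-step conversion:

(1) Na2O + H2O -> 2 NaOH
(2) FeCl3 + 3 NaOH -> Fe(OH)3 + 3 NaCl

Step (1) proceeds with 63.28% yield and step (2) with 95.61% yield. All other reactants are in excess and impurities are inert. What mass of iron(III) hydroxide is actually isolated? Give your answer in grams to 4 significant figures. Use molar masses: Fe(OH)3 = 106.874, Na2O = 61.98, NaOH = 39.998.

178.7 g

Pure Na2O = 326.4 × 0.7873 = 256.97 g.
n(Na2O) = 256.97 / 61.98 = 4.1461 mol.
Step 1 (Na2O:NaOH = 1:2): theoretical n(NaOH) = 8.2922 mol; at 63.28% yield, n(NaOH) = 5.2473 mol.
Step 2 (NaOH:Fe(OH)3 = 3:1): theoretical n(Fe(OH)3) = 1.7491 mol, so theoretical mass = 1.7491 × 106.874 = 186.93 g.
At 95.61% yield, actual mass of Fe(OH)3 = 186.93 × 0.9561 = 178.73 g.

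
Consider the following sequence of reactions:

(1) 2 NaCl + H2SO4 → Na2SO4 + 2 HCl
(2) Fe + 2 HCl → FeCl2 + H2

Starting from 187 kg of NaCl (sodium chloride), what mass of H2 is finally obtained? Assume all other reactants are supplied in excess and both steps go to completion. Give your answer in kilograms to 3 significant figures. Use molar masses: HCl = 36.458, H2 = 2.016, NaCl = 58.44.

187 kg = 187000 g.
n(NaCl) = 187000 / 58.44 = 3200 mol.
Step 1 gives a 2:2 ratio of NaCl to HCl, so n(HCl) = 3200 mol.
In step 2 the HCl:H2 ratio is 2:1, so n(H2) = 1600 mol.
Mass of H2 = 1600 × 2.016 = 3225 g = 3.23 kg.

3.23 kg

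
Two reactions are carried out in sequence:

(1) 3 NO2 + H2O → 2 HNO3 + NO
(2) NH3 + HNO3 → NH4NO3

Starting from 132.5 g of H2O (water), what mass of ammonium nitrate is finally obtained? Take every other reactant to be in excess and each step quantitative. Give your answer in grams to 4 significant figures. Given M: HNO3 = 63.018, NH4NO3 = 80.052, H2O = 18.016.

n(H2O) = 132.50 / 18.016 = 7.3546 mol.
Step 1 gives a 1:2 ratio of H2O to HNO3, so n(HNO3) = 14.709 mol.
In step 2 the HNO3:NH4NO3 ratio is 1:1, so n(NH4NO3) = 14.709 mol.
Mass of NH4NO3 = 14.709 × 80.052 = 1177.5 g.

1177 g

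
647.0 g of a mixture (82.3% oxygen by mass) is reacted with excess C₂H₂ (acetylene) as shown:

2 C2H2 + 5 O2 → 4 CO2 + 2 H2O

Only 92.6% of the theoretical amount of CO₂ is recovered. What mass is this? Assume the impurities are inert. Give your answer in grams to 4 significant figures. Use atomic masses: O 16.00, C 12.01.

542.5 g

Pure O2 available = 647.0 g × 0.823 = 532.48 g.
M(O2) = 2(16.00) = 32.00 g/mol.
M(CO2) = 12.01 + 2(16.00) = 44.01 g/mol.
n(O2) = 532.48 g / 32.00 g/mol = 16.640 mol.
From the equation the O2:CO2 mole ratio is 5:4, so n(CO2) = 16.640 × 4/5 = 13.312 mol.
Mass of CO2 = 13.312 mol × 44.01 g/mol = 585.86 g.
Actual mass collected = 585.86 g × 0.926 = 542.51 g.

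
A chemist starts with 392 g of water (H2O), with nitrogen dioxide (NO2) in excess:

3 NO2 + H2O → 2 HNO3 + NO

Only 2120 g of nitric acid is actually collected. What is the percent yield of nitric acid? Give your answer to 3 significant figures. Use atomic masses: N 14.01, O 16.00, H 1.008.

M(H2O) = 2(1.008) + 16.00 = 18.016 g/mol.
M(HNO3) = 1.008 + 14.01 + 3(16.00) = 63.018 g/mol.
n(H2O) = 392.0 g / 18.016 g/mol = 21.76 mol.
From the equation the H2O:HNO3 mole ratio is 1:2, so n(HNO3) = 21.76 × 2/1 = 43.52 mol.
Mass of HNO3 = 43.52 mol × 63.018 g/mol = 2742 g.
This is the theoretical yield. Percent yield = 2120 g / 2742 g × 100% = 77.31%.

77.3 %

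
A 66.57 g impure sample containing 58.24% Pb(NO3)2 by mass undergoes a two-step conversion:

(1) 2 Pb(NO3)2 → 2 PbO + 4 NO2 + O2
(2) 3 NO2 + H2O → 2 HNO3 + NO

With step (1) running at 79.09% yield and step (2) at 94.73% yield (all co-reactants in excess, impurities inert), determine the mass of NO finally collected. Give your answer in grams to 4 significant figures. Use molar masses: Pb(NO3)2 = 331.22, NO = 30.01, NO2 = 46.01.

Pure Pb(NO3)2 = 66.57 × 0.5824 = 38.770 g.
n(Pb(NO3)2) = 38.770 / 331.22 = 0.11705 mol.
Step 1 (Pb(NO3)2:NO2 = 2:4): theoretical n(NO2) = 0.23411 mol; at 79.09% yield, n(NO2) = 0.18515 mol.
Step 2 (NO2:NO = 3:1): theoretical n(NO) = 0.061718 mol, so theoretical mass = 0.061718 × 30.01 = 1.8522 g.
At 94.73% yield, actual mass of NO = 1.8522 × 0.9473 = 1.7546 g.

1.755 g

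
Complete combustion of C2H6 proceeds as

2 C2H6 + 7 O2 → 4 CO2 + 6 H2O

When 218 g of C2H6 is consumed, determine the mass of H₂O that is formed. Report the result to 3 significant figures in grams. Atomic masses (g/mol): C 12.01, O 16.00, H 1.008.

392 g

M(C2H6) = 2(12.01) + 6(1.008) = 30.068 g/mol.
M(H2O) = 2(1.008) + 16.00 = 18.016 g/mol.
n(C2H6) = 218.0 g / 30.068 g/mol = 7.250 mol.
From the equation the C2H6:H2O mole ratio is 2:6, so n(H2O) = 7.250 × 6/2 = 21.75 mol.
Mass of H2O = 21.75 mol × 18.016 g/mol = 391.9 g.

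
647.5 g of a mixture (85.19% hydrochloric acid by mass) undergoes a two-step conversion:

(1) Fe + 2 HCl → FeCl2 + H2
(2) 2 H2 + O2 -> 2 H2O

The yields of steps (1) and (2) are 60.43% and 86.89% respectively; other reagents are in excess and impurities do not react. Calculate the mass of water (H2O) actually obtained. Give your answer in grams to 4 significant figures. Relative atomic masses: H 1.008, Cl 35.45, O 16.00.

71.56 g

Pure HCl = 647.5 × 0.8519 = 551.61 g.
M(HCl) = 1.008 + 35.45 = 36.458 g/mol.
M(H2O) = 2(1.008) + 16.00 = 18.016 g/mol.
n(HCl) = 551.61 / 36.458 = 15.130 mol.
Step 1 (HCl:H2 = 2:1): theoretical n(H2) = 7.5649 mol; at 60.43% yield, n(H2) = 4.5715 mol.
Step 2 (H2:H2O = 2:2): theoretical n(H2O) = 4.5715 mol, so theoretical mass = 4.5715 × 18.016 = 82.360 g.
At 86.89% yield, actual mass of H2O = 82.360 × 0.8689 = 71.563 g.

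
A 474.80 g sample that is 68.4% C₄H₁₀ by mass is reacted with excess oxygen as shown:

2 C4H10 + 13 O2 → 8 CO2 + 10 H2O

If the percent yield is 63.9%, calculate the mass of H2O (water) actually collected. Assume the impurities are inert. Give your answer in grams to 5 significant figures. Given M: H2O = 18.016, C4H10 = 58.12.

321.64 g

Pure C4H10 available = 474.80 g × 0.684 = 324.763 g.
n(C4H10) = 324.763 g / 58.12 g/mol = 5.58780 mol.
From the equation the C4H10:H2O mole ratio is 2:10, so n(H2O) = 5.58780 × 10/2 = 27.9390 mol.
Mass of H2O = 27.9390 mol × 18.016 g/mol = 503.349 g.
Actual mass collected = 503.349 g × 0.639 = 321.640 g.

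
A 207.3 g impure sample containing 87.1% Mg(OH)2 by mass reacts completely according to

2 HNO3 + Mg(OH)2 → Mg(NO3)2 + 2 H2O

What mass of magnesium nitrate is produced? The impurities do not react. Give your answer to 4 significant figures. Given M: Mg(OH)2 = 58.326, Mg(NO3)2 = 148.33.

459.2 g

Mass of pure Mg(OH)2 = 207.3 g × 0.871 = 180.56 g.
n(Mg(OH)2) = 180.56 g / 58.326 g/mol = 3.0957 mol.
From the equation the Mg(OH)2:Mg(NO3)2 mole ratio is 1:1, so n(Mg(NO3)2) = 3.0957 × 1/1 = 3.0957 mol.
Mass of Mg(NO3)2 = 3.0957 mol × 148.33 g/mol = 459.18 g.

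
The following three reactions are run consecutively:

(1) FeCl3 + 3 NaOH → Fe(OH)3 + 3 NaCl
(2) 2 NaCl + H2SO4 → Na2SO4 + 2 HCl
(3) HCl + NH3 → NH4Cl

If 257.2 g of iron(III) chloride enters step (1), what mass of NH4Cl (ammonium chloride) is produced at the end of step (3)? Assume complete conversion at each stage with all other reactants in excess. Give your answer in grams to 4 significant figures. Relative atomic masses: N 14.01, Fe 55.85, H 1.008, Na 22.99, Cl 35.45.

M(FeCl3) = 55.85 + 3(35.45) = 162.20 g/mol.
M(NH4Cl) = 14.01 + 4(1.008) + 35.45 = 53.492 g/mol.
n(FeCl3) = 257.2 / 162.20 = 1.5857 mol.
Reaction (1): FeCl3→NaCl ratio 1:3 ⇒ n(NaCl) = 4.7571 mol.
Reaction (2): NaCl→HCl ratio 2:2 ⇒ n(HCl) = 4.7571 mol.
Reaction (3): HCl→NH4Cl ratio 1:1 ⇒ n(NH4Cl) = 4.7571 mol.
Mass of NH4Cl = 4.7571 × 53.492 = 254.47 g.

254.5 g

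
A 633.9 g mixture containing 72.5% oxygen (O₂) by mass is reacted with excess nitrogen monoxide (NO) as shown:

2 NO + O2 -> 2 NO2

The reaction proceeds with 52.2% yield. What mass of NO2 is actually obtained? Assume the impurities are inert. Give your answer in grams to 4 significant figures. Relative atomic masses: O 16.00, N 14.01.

689.9 g

Pure O2 available = 633.9 g × 0.725 = 459.58 g.
M(O2) = 2(16.00) = 32.00 g/mol.
M(NO2) = 14.01 + 2(16.00) = 46.01 g/mol.
n(O2) = 459.58 g / 32.00 g/mol = 14.362 mol.
From the equation the O2:NO2 mole ratio is 1:2, so n(NO2) = 14.362 × 2/1 = 28.724 mol.
Mass of NO2 = 28.724 mol × 46.01 g/mol = 1321.6 g.
Actual mass collected = 1321.6 g × 0.522 = 689.86 g.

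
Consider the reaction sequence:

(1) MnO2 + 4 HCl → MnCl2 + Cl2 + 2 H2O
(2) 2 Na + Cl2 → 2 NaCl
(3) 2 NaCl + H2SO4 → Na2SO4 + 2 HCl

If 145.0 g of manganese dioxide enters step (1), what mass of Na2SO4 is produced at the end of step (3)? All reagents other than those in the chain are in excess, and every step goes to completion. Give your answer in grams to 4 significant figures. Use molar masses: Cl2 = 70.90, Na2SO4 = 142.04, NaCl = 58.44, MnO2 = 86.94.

n(MnO2) = 145.0 / 86.94 = 1.6678 mol.
Reaction (1): MnO2→Cl2 ratio 1:1 ⇒ n(Cl2) = 1.6678 mol.
Reaction (2): Cl2→NaCl ratio 1:2 ⇒ n(NaCl) = 3.3356 mol.
Reaction (3): NaCl→Na2SO4 ratio 2:1 ⇒ n(Na2SO4) = 1.6678 mol.
Mass of Na2SO4 = 1.6678 × 142.04 = 236.90 g.

236.9 g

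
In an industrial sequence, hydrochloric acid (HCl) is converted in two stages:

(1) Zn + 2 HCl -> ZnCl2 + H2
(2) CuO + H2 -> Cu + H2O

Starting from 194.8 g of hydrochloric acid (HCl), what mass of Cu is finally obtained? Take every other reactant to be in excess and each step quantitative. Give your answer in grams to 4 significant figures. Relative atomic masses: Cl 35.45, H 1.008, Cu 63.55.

169.8 g

M(HCl) = 1.008 + 35.45 = 36.458 g/mol.
M(Cu) = 63.55 g/mol.
n(HCl) = 194.80 / 36.458 = 5.3431 mol.
Step 1 gives a 2:1 ratio of HCl to H2, so n(H2) = 2.6716 mol.
In step 2 the H2:Cu ratio is 1:1, so n(Cu) = 2.6716 mol.
Mass of Cu = 2.6716 × 63.55 = 169.78 g.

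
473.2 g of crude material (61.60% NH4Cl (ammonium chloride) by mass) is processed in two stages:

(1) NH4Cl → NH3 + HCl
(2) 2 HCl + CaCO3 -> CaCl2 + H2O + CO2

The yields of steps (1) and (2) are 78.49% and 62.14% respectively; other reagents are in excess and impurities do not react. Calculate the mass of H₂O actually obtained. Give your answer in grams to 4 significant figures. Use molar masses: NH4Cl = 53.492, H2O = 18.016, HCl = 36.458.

23.94 g

Pure NH4Cl = 473.2 × 0.6160 = 291.49 g.
n(NH4Cl) = 291.49 / 53.492 = 5.4492 mol.
Step 1 (NH4Cl:HCl = 1:1): theoretical n(HCl) = 5.4492 mol; at 78.49% yield, n(HCl) = 4.2771 mol.
Step 2 (HCl:H2O = 2:1): theoretical n(H2O) = 2.1386 mol, so theoretical mass = 2.1386 × 18.016 = 38.528 g.
At 62.14% yield, actual mass of H2O = 38.528 × 0.6214 = 23.941 g.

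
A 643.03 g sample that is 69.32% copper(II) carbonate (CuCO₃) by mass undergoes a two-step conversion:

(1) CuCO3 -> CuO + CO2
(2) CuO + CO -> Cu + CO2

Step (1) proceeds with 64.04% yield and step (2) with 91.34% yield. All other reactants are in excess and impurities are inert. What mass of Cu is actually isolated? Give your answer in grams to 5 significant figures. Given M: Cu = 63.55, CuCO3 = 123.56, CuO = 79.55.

134.10 g

Pure CuCO3 = 643.03 × 0.6932 = 445.748 g.
n(CuCO3) = 445.748 / 123.56 = 3.60755 mol.
Step 1 (CuCO3:CuO = 1:1): theoretical n(CuO) = 3.60755 mol; at 64.04% yield, n(CuO) = 2.31027 mol.
Step 2 (CuO:Cu = 1:1): theoretical n(Cu) = 2.31027 mol, so theoretical mass = 2.31027 × 63.55 = 146.818 g.
At 91.34% yield, actual mass of Cu = 146.818 × 0.9134 = 134.103 g.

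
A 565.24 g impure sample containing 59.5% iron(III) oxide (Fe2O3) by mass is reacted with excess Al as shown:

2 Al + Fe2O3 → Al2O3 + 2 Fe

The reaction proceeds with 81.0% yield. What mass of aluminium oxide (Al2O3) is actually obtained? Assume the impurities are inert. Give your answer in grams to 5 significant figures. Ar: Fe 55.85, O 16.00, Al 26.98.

173.92 g

Pure Fe2O3 available = 565.24 g × 0.595 = 336.318 g.
M(Fe2O3) = 2(55.85) + 3(16.00) = 159.70 g/mol.
M(Al2O3) = 2(26.98) + 3(16.00) = 101.96 g/mol.
n(Fe2O3) = 336.318 g / 159.70 g/mol = 2.10593 mol.
From the equation the Fe2O3:Al2O3 mole ratio is 1:1, so n(Al2O3) = 2.10593 × 1/1 = 2.10593 mol.
Mass of Al2O3 = 2.10593 mol × 101.96 g/mol = 214.721 g.
Actual mass collected = 214.721 g × 0.810 = 173.924 g.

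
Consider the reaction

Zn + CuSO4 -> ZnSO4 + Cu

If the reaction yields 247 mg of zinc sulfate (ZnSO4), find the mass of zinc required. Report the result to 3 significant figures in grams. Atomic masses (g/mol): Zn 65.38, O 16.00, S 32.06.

M(ZnSO4) = 65.38 + 32.06 + 4(16.00) = 161.44 g/mol.
M(Zn) = 65.38 g/mol.
Convert: 247 mg = 0.2470 g.
n(ZnSO4) = 0.2470 g / 161.44 g/mol = 0.001530 mol.
From the equation the ZnSO4:Zn mole ratio is 1:1, so n(Zn) = 0.001530 × 1/1 = 0.001530 mol.
Mass of Zn = 0.001530 mol × 65.38 g/mol = 0.1000 g.

0.100 g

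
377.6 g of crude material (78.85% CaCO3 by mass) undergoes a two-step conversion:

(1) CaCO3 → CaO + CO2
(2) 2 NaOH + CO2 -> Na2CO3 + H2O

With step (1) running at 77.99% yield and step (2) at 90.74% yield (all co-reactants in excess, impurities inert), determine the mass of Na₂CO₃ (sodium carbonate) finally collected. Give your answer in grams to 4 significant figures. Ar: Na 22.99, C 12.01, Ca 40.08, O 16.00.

223.1 g

Pure CaCO3 = 377.6 × 0.7885 = 297.74 g.
M(CaCO3) = 40.08 + 12.01 + 3(16.00) = 100.09 g/mol.
M(Na2CO3) = 2(22.99) + 12.01 + 3(16.00) = 105.99 g/mol.
n(CaCO3) = 297.74 / 100.09 = 2.9747 mol.
Step 1 (CaCO3:CO2 = 1:1): theoretical n(CO2) = 2.9747 mol; at 77.99% yield, n(CO2) = 2.3200 mol.
Step 2 (CO2:Na2CO3 = 1:1): theoretical n(Na2CO3) = 2.3200 mol, so theoretical mass = 2.3200 × 105.99 = 245.89 g.
At 90.74% yield, actual mass of Na2CO3 = 245.89 × 0.9074 = 223.12 g.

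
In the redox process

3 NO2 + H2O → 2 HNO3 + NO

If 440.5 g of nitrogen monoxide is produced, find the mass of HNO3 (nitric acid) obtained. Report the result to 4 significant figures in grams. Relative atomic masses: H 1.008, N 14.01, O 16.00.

M(NO) = 14.01 + 16.00 = 30.01 g/mol.
M(HNO3) = 1.008 + 14.01 + 3(16.00) = 63.018 g/mol.
n(NO) = 440.50 g / 30.01 g/mol = 14.678 mol.
From the equation the NO:HNO3 mole ratio is 1:2, so n(HNO3) = 14.678 × 2/1 = 29.357 mol.
Mass of HNO3 = 29.357 mol × 63.018 g/mol = 1850.0 g.

1850 g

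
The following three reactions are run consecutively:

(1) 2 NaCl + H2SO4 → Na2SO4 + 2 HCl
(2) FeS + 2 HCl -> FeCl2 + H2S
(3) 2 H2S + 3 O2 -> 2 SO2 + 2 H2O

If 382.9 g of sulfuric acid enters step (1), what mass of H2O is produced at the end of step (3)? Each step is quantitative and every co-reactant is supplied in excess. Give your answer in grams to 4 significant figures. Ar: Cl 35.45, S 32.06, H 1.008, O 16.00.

M(H2SO4) = 2(1.008) + 32.06 + 4(16.00) = 98.076 g/mol.
M(H2O) = 2(1.008) + 16.00 = 18.016 g/mol.
n(H2SO4) = 382.9 / 98.076 = 3.9041 mol.
Reaction (1): H2SO4→HCl ratio 1:2 ⇒ n(HCl) = 7.8082 mol.
Reaction (2): HCl→H2S ratio 2:1 ⇒ n(H2S) = 3.9041 mol.
Reaction (3): H2S→H2O ratio 2:2 ⇒ n(H2O) = 3.9041 mol.
Mass of H2O = 3.9041 × 18.016 = 70.337 g.

70.34 g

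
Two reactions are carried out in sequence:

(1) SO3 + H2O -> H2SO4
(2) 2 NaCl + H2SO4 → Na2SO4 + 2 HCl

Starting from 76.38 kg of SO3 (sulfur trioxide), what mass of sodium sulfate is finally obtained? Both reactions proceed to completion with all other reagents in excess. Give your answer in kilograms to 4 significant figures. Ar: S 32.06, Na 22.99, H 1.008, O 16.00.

135.5 kg

M(SO3) = 32.06 + 3(16.00) = 80.06 g/mol.
M(Na2SO4) = 2(22.99) + 32.06 + 4(16.00) = 142.04 g/mol.
76.38 kg = 76380 g.
n(SO3) = 76380 / 80.06 = 954.03 mol.
Step 1 gives a 1:1 ratio of SO3 to H2SO4, so n(H2SO4) = 954.03 mol.
In step 2 the H2SO4:Na2SO4 ratio is 1:1, so n(Na2SO4) = 954.03 mol.
Mass of Na2SO4 = 954.03 × 142.04 = 135510 g = 135.5 kg.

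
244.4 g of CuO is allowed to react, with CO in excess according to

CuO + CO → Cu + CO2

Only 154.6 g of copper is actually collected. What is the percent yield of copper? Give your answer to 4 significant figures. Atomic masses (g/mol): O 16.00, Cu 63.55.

79.18 %

M(CuO) = 63.55 + 16.00 = 79.55 g/mol.
M(Cu) = 63.55 g/mol.
n(CuO) = 244.40 g / 79.55 g/mol = 3.0723 mol.
From the equation the CuO:Cu mole ratio is 1:1, so n(Cu) = 3.0723 × 1/1 = 3.0723 mol.
Mass of Cu = 3.0723 mol × 63.55 g/mol = 195.24 g.
This is the theoretical yield. Percent yield = 154.6 g / 195.24 g × 100% = 79.183%.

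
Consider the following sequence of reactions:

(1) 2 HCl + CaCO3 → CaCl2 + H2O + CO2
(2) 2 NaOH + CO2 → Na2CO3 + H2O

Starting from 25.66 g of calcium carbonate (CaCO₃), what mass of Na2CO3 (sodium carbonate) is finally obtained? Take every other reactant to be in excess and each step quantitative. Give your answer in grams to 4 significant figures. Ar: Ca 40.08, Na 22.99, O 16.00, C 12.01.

M(CaCO3) = 40.08 + 12.01 + 3(16.00) = 100.09 g/mol.
M(Na2CO3) = 2(22.99) + 12.01 + 3(16.00) = 105.99 g/mol.
n(CaCO3) = 25.660 / 100.09 = 0.25637 mol.
Step 1 gives a 1:1 ratio of CaCO3 to CO2, so n(CO2) = 0.25637 mol.
In step 2 the CO2:Na2CO3 ratio is 1:1, so n(Na2CO3) = 0.25637 mol.
Mass of Na2CO3 = 0.25637 × 105.99 = 27.173 g.

27.17 g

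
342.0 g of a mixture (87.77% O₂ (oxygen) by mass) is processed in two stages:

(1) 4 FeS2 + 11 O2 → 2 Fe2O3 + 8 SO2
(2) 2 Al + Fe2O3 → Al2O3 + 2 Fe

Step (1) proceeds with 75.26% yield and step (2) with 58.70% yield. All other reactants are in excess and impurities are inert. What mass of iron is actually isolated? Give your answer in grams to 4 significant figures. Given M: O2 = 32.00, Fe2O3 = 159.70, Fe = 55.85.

Pure O2 = 342.0 × 0.8777 = 300.17 g.
n(O2) = 300.17 / 32.00 = 9.3804 mol.
Step 1 (O2:Fe2O3 = 11:2): theoretical n(Fe2O3) = 1.7055 mol; at 75.26% yield, n(Fe2O3) = 1.2836 mol.
Step 2 (Fe2O3:Fe = 1:2): theoretical n(Fe) = 2.5672 mol, so theoretical mass = 2.5672 × 55.85 = 143.38 g.
At 58.70% yield, actual mass of Fe = 143.38 × 0.5870 = 84.162 g.

84.16 g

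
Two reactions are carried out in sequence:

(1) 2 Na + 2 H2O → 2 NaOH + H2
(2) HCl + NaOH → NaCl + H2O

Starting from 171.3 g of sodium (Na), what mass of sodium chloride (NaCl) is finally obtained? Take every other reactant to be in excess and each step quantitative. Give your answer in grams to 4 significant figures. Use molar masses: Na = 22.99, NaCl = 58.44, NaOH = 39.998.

n(Na) = 171.30 / 22.99 = 7.4511 mol.
Step 1 gives a 2:2 ratio of Na to NaOH, so n(NaOH) = 7.4511 mol.
In step 2 the NaOH:NaCl ratio is 1:1, so n(NaCl) = 7.4511 mol.
Mass of NaCl = 7.4511 × 58.44 = 435.44 g.

435.4 g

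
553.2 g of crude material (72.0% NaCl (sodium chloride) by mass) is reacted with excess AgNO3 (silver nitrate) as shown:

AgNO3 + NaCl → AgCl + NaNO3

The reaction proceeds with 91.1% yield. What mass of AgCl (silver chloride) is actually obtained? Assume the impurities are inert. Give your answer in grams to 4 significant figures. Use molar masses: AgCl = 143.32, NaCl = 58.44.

889.9 g

Pure NaCl available = 553.2 g × 0.720 = 398.30 g.
n(NaCl) = 398.30 g / 58.44 g/mol = 6.8156 mol.
From the equation the NaCl:AgCl mole ratio is 1:1, so n(AgCl) = 6.8156 × 1/1 = 6.8156 mol.
Mass of AgCl = 6.8156 mol × 143.32 g/mol = 976.81 g.
Actual mass collected = 976.81 g × 0.911 = 889.88 g.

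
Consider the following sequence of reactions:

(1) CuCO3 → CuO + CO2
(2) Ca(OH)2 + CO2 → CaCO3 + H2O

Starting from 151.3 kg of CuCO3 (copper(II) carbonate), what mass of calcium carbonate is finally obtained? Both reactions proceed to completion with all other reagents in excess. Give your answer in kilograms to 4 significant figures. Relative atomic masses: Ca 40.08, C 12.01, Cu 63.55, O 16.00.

122.6 kg

M(CuCO3) = 63.55 + 12.01 + 3(16.00) = 123.56 g/mol.
M(CaCO3) = 40.08 + 12.01 + 3(16.00) = 100.09 g/mol.
151.3 kg = 151300 g.
n(CuCO3) = 151300 / 123.56 = 1224.5 mol.
Step 1 gives a 1:1 ratio of CuCO3 to CO2, so n(CO2) = 1224.5 mol.
In step 2 the CO2:CaCO3 ratio is 1:1, so n(CaCO3) = 1224.5 mol.
Mass of CaCO3 = 1224.5 × 100.09 = 122560 g = 122.6 kg.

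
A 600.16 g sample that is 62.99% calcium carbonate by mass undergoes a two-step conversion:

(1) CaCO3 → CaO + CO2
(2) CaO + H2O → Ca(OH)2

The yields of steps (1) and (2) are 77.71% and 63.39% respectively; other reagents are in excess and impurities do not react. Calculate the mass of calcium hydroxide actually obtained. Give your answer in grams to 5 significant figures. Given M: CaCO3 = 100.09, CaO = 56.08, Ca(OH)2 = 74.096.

137.86 g

Pure CaCO3 = 600.16 × 0.6299 = 378.041 g.
n(CaCO3) = 378.041 / 100.09 = 3.77701 mol.
Step 1 (CaCO3:CaO = 1:1): theoretical n(CaO) = 3.77701 mol; at 77.71% yield, n(CaO) = 2.93511 mol.
Step 2 (CaO:Ca(OH)2 = 1:1): theoretical n(Ca(OH)2) = 2.93511 mol, so theoretical mass = 2.93511 × 74.096 = 217.480 g.
At 63.39% yield, actual mass of Ca(OH)2 = 217.480 × 0.6339 = 137.861 g.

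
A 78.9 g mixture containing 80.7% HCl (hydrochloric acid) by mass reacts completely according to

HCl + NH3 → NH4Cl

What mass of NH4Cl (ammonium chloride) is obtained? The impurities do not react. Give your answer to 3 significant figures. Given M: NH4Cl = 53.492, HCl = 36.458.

93.4 g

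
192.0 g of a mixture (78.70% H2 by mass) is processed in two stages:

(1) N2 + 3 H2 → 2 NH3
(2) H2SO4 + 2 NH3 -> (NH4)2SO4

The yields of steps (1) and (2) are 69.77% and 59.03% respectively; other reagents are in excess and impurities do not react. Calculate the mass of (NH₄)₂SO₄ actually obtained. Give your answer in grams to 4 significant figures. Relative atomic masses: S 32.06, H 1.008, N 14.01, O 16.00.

Pure H2 = 192.0 × 0.7870 = 151.10 g.
M(H2) = 2(1.008) = 2.016 g/mol.
M((NH4)2SO4) = 2(14.01) + 8(1.008) + 32.06 + 4(16.00) = 132.144 g/mol.
n(H2) = 151.10 / 2.016 = 74.952 mol.
Step 1 (H2:NH3 = 3:2): theoretical n(NH3) = 49.968 mol; at 69.77% yield, n(NH3) = 34.863 mol.
Step 2 (NH3:(NH4)2SO4 = 2:1): theoretical n((NH4)2SO4) = 17.431 mol, so theoretical mass = 17.431 × 132.144 = 2303.5 g.
At 59.03% yield, actual mass of (NH4)2SO4 = 2303.5 × 0.5903 = 1359.7 g.

1360 g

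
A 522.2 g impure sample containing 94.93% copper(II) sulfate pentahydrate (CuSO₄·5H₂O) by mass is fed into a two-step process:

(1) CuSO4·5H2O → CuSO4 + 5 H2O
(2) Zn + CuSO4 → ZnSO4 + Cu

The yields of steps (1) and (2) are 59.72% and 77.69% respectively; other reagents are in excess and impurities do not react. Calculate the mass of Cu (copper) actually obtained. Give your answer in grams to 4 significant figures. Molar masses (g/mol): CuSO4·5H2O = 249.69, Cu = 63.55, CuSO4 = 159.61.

58.54 g

Pure CuSO4·5H2O = 522.2 × 0.9493 = 495.72 g.
n(CuSO4·5H2O) = 495.72 / 249.69 = 1.9854 mol.
Step 1 (CuSO4·5H2O:CuSO4 = 1:1): theoretical n(CuSO4) = 1.9854 mol; at 59.72% yield, n(CuSO4) = 1.1857 mol.
Step 2 (CuSO4:Cu = 1:1): theoretical n(Cu) = 1.1857 mol, so theoretical mass = 1.1857 × 63.55 = 75.348 g.
At 77.69% yield, actual mass of Cu = 75.348 × 0.7769 = 58.538 g.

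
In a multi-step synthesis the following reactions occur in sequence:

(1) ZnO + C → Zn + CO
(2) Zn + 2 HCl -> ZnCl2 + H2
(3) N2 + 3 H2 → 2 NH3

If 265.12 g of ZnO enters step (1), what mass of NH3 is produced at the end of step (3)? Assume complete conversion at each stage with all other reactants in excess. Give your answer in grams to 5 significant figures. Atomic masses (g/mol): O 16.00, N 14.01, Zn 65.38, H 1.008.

M(ZnO) = 65.38 + 16.00 = 81.38 g/mol.
M(NH3) = 14.01 + 3(1.008) = 17.034 g/mol.
n(ZnO) = 265.12 / 81.38 = 3.25780 mol.
Reaction (1): ZnO→Zn ratio 1:1 ⇒ n(Zn) = 3.25780 mol.
Reaction (2): Zn→H2 ratio 1:1 ⇒ n(H2) = 3.25780 mol.
Reaction (3): H2→NH3 ratio 3:2 ⇒ n(NH3) = 2.17187 mol.
Mass of NH3 = 2.17187 × 17.034 = 36.9956 g.

36.996 g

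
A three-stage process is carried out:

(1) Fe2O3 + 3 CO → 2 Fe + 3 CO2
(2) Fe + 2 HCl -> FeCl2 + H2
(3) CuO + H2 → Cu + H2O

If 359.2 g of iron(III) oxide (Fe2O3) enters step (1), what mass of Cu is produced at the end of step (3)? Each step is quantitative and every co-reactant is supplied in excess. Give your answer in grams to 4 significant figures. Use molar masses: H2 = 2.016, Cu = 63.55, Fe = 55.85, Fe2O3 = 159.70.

285.9 g

n(Fe2O3) = 359.2 / 159.70 = 2.2492 mol.
Reaction (1): Fe2O3→Fe ratio 1:2 ⇒ n(Fe) = 4.4984 mol.
Reaction (2): Fe→H2 ratio 1:1 ⇒ n(H2) = 4.4984 mol.
Reaction (3): H2→Cu ratio 1:1 ⇒ n(Cu) = 4.4984 mol.
Mass of Cu = 4.4984 × 63.55 = 285.88 g.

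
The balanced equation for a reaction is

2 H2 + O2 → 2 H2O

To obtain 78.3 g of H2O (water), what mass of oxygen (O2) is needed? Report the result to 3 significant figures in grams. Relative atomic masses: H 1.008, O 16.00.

69.5 g

M(H2O) = 2(1.008) + 16.00 = 18.016 g/mol.
M(O2) = 2(16.00) = 32.00 g/mol.
n(H2O) = 78.30 g / 18.016 g/mol = 4.346 mol.
From the equation the H2O:O2 mole ratio is 2:1, so n(O2) = 4.346 × 1/2 = 2.173 mol.
Mass of O2 = 2.173 mol × 32.00 g/mol = 69.54 g.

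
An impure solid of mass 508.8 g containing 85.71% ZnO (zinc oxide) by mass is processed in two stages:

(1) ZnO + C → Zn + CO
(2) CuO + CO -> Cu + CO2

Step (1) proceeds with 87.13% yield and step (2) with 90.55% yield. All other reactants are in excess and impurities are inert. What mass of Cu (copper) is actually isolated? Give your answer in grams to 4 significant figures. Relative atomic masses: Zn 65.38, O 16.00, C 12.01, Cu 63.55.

Pure ZnO = 508.8 × 0.8571 = 436.09 g.
M(ZnO) = 65.38 + 16.00 = 81.38 g/mol.
M(Cu) = 63.55 g/mol.
n(ZnO) = 436.09 / 81.38 = 5.3587 mol.
Step 1 (ZnO:CO = 1:1): theoretical n(CO) = 5.3587 mol; at 87.13% yield, n(CO) = 4.6691 mol.
Step 2 (CO:Cu = 1:1): theoretical n(Cu) = 4.6691 mol, so theoretical mass = 4.6691 × 63.55 = 296.72 g.
At 90.55% yield, actual mass of Cu = 296.72 × 0.9055 = 268.68 g.

268.7 g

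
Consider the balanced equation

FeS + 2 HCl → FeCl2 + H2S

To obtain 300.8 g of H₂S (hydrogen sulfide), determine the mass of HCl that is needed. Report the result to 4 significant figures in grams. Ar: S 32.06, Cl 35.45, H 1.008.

M(H2S) = 2(1.008) + 32.06 = 34.076 g/mol.
M(HCl) = 1.008 + 35.45 = 36.458 g/mol.
n(H2S) = 300.80 g / 34.076 g/mol = 8.8273 mol.
From the equation the H2S:HCl mole ratio is 1:2, so n(HCl) = 8.8273 × 2/1 = 17.655 mol.
Mass of HCl = 17.655 mol × 36.458 g/mol = 643.65 g.

643.7 g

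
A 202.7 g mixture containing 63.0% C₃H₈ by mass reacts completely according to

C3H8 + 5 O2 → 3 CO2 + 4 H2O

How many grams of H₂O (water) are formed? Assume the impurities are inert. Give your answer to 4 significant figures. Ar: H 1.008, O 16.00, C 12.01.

Mass of pure C3H8 = 202.7 g × 0.630 = 127.70 g.
M(C3H8) = 3(12.01) + 8(1.008) = 44.094 g/mol.
M(H2O) = 2(1.008) + 16.00 = 18.016 g/mol.
n(C3H8) = 127.70 g / 44.094 g/mol = 2.8961 mol.
From the equation the C3H8:H2O mole ratio is 1:4, so n(H2O) = 2.8961 × 4/1 = 11.584 mol.
Mass of H2O = 11.584 mol × 18.016 g/mol = 208.71 g.

208.7 g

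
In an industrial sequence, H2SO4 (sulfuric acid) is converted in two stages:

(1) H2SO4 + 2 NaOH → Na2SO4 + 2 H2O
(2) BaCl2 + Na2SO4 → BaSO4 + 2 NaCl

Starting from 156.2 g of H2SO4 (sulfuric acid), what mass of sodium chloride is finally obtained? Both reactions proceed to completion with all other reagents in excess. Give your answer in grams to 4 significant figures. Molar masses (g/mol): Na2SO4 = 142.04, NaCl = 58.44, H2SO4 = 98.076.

186.1 g

n(H2SO4) = 156.20 / 98.076 = 1.5926 mol.
Step 1 gives a 1:1 ratio of H2SO4 to Na2SO4, so n(Na2SO4) = 1.5926 mol.
In step 2 the Na2SO4:NaCl ratio is 1:2, so n(NaCl) = 3.1853 mol.
Mass of NaCl = 3.1853 × 58.44 = 186.15 g.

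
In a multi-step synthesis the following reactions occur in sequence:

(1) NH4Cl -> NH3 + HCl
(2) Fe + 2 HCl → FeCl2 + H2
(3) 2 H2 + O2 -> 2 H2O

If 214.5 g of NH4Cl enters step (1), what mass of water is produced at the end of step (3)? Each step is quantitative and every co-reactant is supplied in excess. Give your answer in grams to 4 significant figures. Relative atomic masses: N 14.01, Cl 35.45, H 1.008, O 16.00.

M(NH4Cl) = 14.01 + 4(1.008) + 35.45 = 53.492 g/mol.
M(H2O) = 2(1.008) + 16.00 = 18.016 g/mol.
n(NH4Cl) = 214.5 / 53.492 = 4.0099 mol.
Reaction (1): NH4Cl→HCl ratio 1:1 ⇒ n(HCl) = 4.0099 mol.
Reaction (2): HCl→H2 ratio 2:1 ⇒ n(H2) = 2.0050 mol.
Reaction (3): H2→H2O ratio 2:2 ⇒ n(H2O) = 2.0050 mol.
Mass of H2O = 2.0050 × 18.016 = 36.122 g.

36.12 g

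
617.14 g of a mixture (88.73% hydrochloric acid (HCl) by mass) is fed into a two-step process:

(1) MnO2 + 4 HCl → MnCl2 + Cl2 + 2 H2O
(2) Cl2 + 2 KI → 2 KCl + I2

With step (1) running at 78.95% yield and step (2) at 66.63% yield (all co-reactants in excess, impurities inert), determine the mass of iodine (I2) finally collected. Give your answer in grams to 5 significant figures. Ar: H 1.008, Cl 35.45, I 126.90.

Pure HCl = 617.14 × 0.8873 = 547.588 g.
M(HCl) = 1.008 + 35.45 = 36.458 g/mol.
M(I2) = 2(126.90) = 253.80 g/mol.
n(HCl) = 547.588 / 36.458 = 15.0197 mol.
Step 1 (HCl:Cl2 = 4:1): theoretical n(Cl2) = 3.75493 mol; at 78.95% yield, n(Cl2) = 2.96451 mol.
Step 2 (Cl2:I2 = 1:1): theoretical n(I2) = 2.96451 mol, so theoretical mass = 2.96451 × 253.80 = 752.394 g.
At 66.63% yield, actual mass of I2 = 752.394 × 0.6663 = 501.320 g.

501.32 g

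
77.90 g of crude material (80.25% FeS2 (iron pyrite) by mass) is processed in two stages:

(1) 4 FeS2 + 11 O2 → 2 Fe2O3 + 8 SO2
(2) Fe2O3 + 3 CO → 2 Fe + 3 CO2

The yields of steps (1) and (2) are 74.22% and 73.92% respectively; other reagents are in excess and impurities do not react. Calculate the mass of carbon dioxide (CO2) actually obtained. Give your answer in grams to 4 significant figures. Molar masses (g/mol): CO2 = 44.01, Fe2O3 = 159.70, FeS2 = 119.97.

18.87 g

Pure FeS2 = 77.90 × 0.8025 = 62.515 g.
n(FeS2) = 62.515 / 119.97 = 0.52109 mol.
Step 1 (FeS2:Fe2O3 = 4:2): theoretical n(Fe2O3) = 0.26054 mol; at 74.22% yield, n(Fe2O3) = 0.19338 mol.
Step 2 (Fe2O3:CO2 = 1:3): theoretical n(CO2) = 0.58013 mol, so theoretical mass = 0.58013 × 44.01 = 25.531 g.
At 73.92% yield, actual mass of CO2 = 25.531 × 0.7392 = 18.873 g.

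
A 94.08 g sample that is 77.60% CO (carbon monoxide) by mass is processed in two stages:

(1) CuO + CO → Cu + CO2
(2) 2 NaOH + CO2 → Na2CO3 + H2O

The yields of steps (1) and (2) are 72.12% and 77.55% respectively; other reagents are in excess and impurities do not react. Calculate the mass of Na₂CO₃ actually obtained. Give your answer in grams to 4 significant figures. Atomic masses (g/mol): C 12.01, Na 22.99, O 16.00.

Pure CO = 94.08 × 0.7760 = 73.006 g.
M(CO) = 12.01 + 16.00 = 28.01 g/mol.
M(Na2CO3) = 2(22.99) + 12.01 + 3(16.00) = 105.99 g/mol.
n(CO) = 73.006 / 28.01 = 2.6064 mol.
Step 1 (CO:CO2 = 1:1): theoretical n(CO2) = 2.6064 mol; at 72.12% yield, n(CO2) = 1.8798 mol.
Step 2 (CO2:Na2CO3 = 1:1): theoretical n(Na2CO3) = 1.8798 mol, so theoretical mass = 1.8798 × 105.99 = 199.24 g.
At 77.55% yield, actual mass of Na2CO3 = 199.24 × 0.7755 = 154.51 g.

154.5 g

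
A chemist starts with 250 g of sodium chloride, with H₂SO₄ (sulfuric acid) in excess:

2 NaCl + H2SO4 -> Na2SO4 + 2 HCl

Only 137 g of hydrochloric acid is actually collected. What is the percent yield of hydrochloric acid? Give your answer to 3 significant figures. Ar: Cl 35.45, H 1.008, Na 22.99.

M(NaCl) = 22.99 + 35.45 = 58.44 g/mol.
M(HCl) = 1.008 + 35.45 = 36.458 g/mol.
n(NaCl) = 250.0 g / 58.44 g/mol = 4.278 mol.
From the equation the NaCl:HCl mole ratio is 2:2, so n(HCl) = 4.278 × 2/2 = 4.278 mol.
Mass of HCl = 4.278 mol × 36.458 g/mol = 156.0 g.
This is the theoretical yield. Percent yield = 137 g / 156.0 g × 100% = 87.84%.

87.8 %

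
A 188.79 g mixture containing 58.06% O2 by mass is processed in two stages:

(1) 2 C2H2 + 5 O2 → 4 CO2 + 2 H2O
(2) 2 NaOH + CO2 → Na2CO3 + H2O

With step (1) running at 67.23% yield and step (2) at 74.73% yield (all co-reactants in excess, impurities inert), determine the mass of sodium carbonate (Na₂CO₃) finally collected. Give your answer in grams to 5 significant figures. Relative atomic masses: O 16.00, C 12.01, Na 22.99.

Pure O2 = 188.79 × 0.5806 = 109.611 g.
M(O2) = 2(16.00) = 32.00 g/mol.
M(Na2CO3) = 2(22.99) + 12.01 + 3(16.00) = 105.99 g/mol.
n(O2) = 109.611 / 32.00 = 3.42536 mol.
Step 1 (O2:CO2 = 5:4): theoretical n(CO2) = 2.74029 mol; at 67.23% yield, n(CO2) = 1.84229 mol.
Step 2 (CO2:Na2CO3 = 1:1): theoretical n(Na2CO3) = 1.84229 mol, so theoretical mass = 1.84229 × 105.99 = 195.265 g.
At 74.73% yield, actual mass of Na2CO3 = 195.265 × 0.7473 = 145.921 g.

145.92 g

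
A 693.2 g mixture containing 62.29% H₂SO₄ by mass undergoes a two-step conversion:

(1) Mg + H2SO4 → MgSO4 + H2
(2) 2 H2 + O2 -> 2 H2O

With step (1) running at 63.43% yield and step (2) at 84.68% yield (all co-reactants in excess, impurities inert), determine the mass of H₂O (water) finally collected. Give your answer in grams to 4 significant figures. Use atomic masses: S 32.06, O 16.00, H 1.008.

Pure H2SO4 = 693.2 × 0.6229 = 431.79 g.
M(H2SO4) = 2(1.008) + 32.06 + 4(16.00) = 98.076 g/mol.
M(H2O) = 2(1.008) + 16.00 = 18.016 g/mol.
n(H2SO4) = 431.79 / 98.076 = 4.4026 mol.
Step 1 (H2SO4:H2 = 1:1): theoretical n(H2) = 4.4026 mol; at 63.43% yield, n(H2) = 2.7926 mol.
Step 2 (H2:H2O = 2:2): theoretical n(H2O) = 2.7926 mol, so theoretical mass = 2.7926 × 18.016 = 50.311 g.
At 84.68% yield, actual mass of H2O = 50.311 × 0.8468 = 42.604 g.

42.60 g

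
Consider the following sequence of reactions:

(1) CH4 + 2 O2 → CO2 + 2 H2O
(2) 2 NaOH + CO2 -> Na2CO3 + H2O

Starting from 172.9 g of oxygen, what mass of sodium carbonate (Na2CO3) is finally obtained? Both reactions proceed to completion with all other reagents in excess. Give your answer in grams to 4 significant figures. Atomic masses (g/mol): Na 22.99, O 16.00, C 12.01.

286.3 g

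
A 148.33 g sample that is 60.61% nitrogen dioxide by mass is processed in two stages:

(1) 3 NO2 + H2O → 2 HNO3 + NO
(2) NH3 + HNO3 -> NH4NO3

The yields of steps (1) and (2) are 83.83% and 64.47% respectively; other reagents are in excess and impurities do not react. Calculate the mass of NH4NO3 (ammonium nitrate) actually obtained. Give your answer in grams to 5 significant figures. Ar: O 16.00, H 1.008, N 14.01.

Pure NO2 = 148.33 × 0.6061 = 89.9028 g.
M(NO2) = 14.01 + 2(16.00) = 46.01 g/mol.
M(NH4NO3) = 2(14.01) + 4(1.008) + 3(16.00) = 80.052 g/mol.
n(NO2) = 89.9028 / 46.01 = 1.95398 mol.
Step 1 (NO2:HNO3 = 3:2): theoretical n(HNO3) = 1.30266 mol; at 83.83% yield, n(HNO3) = 1.09202 mol.
Step 2 (HNO3:NH4NO3 = 1:1): theoretical n(NH4NO3) = 1.09202 mol, so theoretical mass = 1.09202 × 80.052 = 87.4181 g.
At 64.47% yield, actual mass of NH4NO3 = 87.4181 × 0.6447 = 56.3585 g.

56.358 g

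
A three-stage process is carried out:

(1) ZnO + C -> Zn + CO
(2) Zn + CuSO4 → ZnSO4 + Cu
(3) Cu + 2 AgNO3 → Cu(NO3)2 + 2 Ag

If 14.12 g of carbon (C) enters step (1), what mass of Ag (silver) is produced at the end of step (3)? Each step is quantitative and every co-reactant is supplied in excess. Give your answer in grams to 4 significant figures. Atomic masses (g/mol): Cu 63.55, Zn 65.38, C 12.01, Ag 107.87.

M(C) = 12.01 g/mol.
M(Ag) = 107.87 g/mol.
n(C) = 14.12 / 12.01 = 1.1757 mol.
Reaction (1): C→Zn ratio 1:1 ⇒ n(Zn) = 1.1757 mol.
Reaction (2): Zn→Cu ratio 1:1 ⇒ n(Cu) = 1.1757 mol.
Reaction (3): Cu→Ag ratio 1:2 ⇒ n(Ag) = 2.3514 mol.
Mass of Ag = 2.3514 × 107.87 = 253.64 g.

253.6 g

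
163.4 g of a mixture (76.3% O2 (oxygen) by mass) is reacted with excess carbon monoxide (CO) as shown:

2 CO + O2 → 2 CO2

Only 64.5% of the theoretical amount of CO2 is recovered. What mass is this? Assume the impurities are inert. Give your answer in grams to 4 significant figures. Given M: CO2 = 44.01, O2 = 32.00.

221.2 g

Pure O2 available = 163.4 g × 0.763 = 124.67 g.
n(O2) = 124.67 g / 32.00 g/mol = 3.8961 mol.
From the equation the O2:CO2 mole ratio is 1:2, so n(CO2) = 3.8961 × 2/1 = 7.7921 mol.
Mass of CO2 = 7.7921 mol × 44.01 g/mol = 342.93 g.
Actual mass collected = 342.93 g × 0.645 = 221.19 g.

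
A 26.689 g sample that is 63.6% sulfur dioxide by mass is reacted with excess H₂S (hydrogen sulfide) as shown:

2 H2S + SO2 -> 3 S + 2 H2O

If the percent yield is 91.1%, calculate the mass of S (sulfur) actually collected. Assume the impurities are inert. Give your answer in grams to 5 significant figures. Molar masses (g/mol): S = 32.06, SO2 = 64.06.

Pure SO2 available = 26.689 g × 0.636 = 16.9742 g.
n(SO2) = 16.9742 g / 64.06 g/mol = 0.264974 mol.
From the equation the SO2:S mole ratio is 1:3, so n(S) = 0.264974 × 3/1 = 0.794921 mol.
Mass of S = 0.794921 mol × 32.06 g/mol = 25.4852 g.
Actual mass collected = 25.4852 g × 0.911 = 23.2170 g.

23.217 g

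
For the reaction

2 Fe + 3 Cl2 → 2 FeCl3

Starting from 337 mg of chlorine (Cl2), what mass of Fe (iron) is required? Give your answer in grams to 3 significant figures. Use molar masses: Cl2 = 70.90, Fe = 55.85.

Convert: 337 mg = 0.3370 g.
n(Cl2) = 0.3370 g / 70.90 g/mol = 0.004753 mol.
From the equation the Cl2:Fe mole ratio is 3:2, so n(Fe) = 0.004753 × 2/3 = 0.003169 mol.
Mass of Fe = 0.003169 mol × 55.85 g/mol = 0.1770 g.

0.177 g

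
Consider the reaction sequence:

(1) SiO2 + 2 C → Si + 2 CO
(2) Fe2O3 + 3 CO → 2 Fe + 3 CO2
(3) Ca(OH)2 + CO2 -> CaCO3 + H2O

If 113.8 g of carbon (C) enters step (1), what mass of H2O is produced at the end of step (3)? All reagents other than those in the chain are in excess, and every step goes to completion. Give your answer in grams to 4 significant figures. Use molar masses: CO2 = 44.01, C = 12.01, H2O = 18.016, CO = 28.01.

n(C) = 113.8 / 12.01 = 9.4754 mol.
Reaction (1): C→CO ratio 2:2 ⇒ n(CO) = 9.4754 mol.
Reaction (2): CO→CO2 ratio 3:3 ⇒ n(CO2) = 9.4754 mol.
Reaction (3): CO2→H2O ratio 1:1 ⇒ n(H2O) = 9.4754 mol.
Mass of H2O = 9.4754 × 18.016 = 170.71 g.

170.7 g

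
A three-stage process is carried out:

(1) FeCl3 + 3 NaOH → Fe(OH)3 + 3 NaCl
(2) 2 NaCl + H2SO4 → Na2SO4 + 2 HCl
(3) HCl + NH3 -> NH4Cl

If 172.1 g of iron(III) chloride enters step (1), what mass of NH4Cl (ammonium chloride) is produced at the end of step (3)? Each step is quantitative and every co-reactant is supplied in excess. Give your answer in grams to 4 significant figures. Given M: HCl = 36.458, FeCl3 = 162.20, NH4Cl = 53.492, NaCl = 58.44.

170.3 g

n(FeCl3) = 172.1 / 162.20 = 1.0610 mol.
Reaction (1): FeCl3→NaCl ratio 1:3 ⇒ n(NaCl) = 3.1831 mol.
Reaction (2): NaCl→HCl ratio 2:2 ⇒ n(HCl) = 3.1831 mol.
Reaction (3): HCl→NH4Cl ratio 1:1 ⇒ n(NH4Cl) = 3.1831 mol.
Mass of NH4Cl = 3.1831 × 53.492 = 170.27 g.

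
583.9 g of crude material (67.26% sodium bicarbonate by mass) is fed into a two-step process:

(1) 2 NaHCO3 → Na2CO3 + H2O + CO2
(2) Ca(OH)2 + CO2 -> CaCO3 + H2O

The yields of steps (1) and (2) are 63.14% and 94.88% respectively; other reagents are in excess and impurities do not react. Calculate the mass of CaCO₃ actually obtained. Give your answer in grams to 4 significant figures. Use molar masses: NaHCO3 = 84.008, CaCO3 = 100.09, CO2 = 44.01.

140.2 g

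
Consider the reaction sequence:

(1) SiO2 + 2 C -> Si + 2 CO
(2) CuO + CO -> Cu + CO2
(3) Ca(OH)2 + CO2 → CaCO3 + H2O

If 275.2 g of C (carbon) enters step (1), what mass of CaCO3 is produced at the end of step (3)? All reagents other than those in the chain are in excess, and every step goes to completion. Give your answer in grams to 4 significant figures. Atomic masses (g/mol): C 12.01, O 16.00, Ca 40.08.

M(C) = 12.01 g/mol.
M(CaCO3) = 40.08 + 12.01 + 3(16.00) = 100.09 g/mol.
n(C) = 275.2 / 12.01 = 22.914 mol.
Reaction (1): C→CO ratio 2:2 ⇒ n(CO) = 22.914 mol.
Reaction (2): CO→CO2 ratio 1:1 ⇒ n(CO2) = 22.914 mol.
Reaction (3): CO2→CaCO3 ratio 1:1 ⇒ n(CaCO3) = 22.914 mol.
Mass of CaCO3 = 22.914 × 100.09 = 2293.5 g.

2293 g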